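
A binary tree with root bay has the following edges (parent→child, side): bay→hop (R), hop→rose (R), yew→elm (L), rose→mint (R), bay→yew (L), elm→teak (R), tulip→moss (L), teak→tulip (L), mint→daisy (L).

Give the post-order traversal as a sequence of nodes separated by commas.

Post-order visits the left subtree, then the right subtree, then the node.
At bay: go left to yew.
  At yew: go left to elm.
    At elm: no left child.
    At elm: go right to teak.
      At teak: go left to tulip.
        At tulip: go left to moss.
          moss is a leaf — visit moss.
        At tulip: no right child.
        Visit tulip.
      At teak: no right child.
      Visit teak.
    Visit elm.
  At yew: no right child.
  Visit yew.
At bay: go right to hop.
  At hop: no left child.
  At hop: go right to rose.
    At rose: no left child.
    At rose: go right to mint.
      At mint: go left to daisy.
        daisy is a leaf — visit daisy.
      At mint: no right child.
      Visit mint.
    Visit rose.
  Visit hop.
Visit bay.

moss, tulip, teak, elm, yew, daisy, mint, rose, hop, bay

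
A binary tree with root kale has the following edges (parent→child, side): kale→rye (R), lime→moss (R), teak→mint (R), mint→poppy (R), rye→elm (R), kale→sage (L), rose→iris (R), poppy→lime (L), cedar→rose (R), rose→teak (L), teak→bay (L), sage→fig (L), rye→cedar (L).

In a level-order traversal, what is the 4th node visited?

fig

Level-order visits nodes level by level from the root, left to right within each level.
Level 0: kale
Level 1: sage, rye
Level 2: fig, cedar, elm
Level 3: rose
Level 4: teak, iris
Level 5: bay, mint
Level 6: poppy
Level 7: lime
Level 8: moss
Full level-order sequence: kale, sage, rye, fig, cedar, elm, rose, teak, iris, bay, mint, poppy, lime, moss.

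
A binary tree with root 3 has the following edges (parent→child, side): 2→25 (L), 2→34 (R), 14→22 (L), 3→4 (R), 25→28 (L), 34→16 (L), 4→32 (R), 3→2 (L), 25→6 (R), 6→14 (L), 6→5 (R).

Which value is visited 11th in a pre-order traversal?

4

Pre-order visits the node, then its left subtree, then its right subtree.
Visit 3.
At 3: go left to 2.
  Visit 2.
  At 2: go left to 25.
    Visit 25.
    At 25: go left to 28.
      28 is a leaf — visit 28.
    At 25: go right to 6.
      Visit 6.
      At 6: go left to 14.
        Visit 14.
        At 14: go left to 22.
          22 is a leaf — visit 22.
        At 14: no right child.
      At 6: go right to 5.
        5 is a leaf — visit 5.
  At 2: go right to 34.
    Visit 34.
    At 34: go left to 16.
      16 is a leaf — visit 16.
    At 34: no right child.
At 3: go right to 4.
  Visit 4.
  At 4: no left child.
  At 4: go right to 32.
    32 is a leaf — visit 32.
Full pre-order sequence: 3, 2, 25, 28, 6, 14, 22, 5, 34, 16, 4, 32.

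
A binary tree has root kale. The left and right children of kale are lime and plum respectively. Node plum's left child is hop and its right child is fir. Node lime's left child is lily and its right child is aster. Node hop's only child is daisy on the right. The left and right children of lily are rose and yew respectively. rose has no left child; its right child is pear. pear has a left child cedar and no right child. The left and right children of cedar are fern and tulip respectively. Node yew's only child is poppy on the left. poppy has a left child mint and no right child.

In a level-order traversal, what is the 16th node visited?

tulip

Level-order visits nodes level by level from the root, left to right within each level.
Level 0: kale
Level 1: lime, plum
Level 2: lily, aster, hop, fir
Level 3: rose, yew, daisy
Level 4: pear, poppy
Level 5: cedar, mint
Level 6: fern, tulip
Full level-order sequence: kale, lime, plum, lily, aster, hop, fir, rose, yew, daisy, pear, poppy, cedar, mint, fern, tulip.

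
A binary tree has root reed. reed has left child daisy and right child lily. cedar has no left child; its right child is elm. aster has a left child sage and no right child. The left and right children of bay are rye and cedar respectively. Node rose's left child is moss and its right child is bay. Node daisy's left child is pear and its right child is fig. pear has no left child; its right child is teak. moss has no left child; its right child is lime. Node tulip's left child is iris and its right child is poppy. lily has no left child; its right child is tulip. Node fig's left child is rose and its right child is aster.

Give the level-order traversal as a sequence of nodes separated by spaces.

reed daisy lily pear fig tulip teak rose aster iris poppy moss bay sage lime rye cedar elm

Level-order visits nodes level by level from the root, left to right within each level.
Level 0: reed
Level 1: daisy, lily
Level 2: pear, fig, tulip
Level 3: teak, rose, aster, iris, poppy
Level 4: moss, bay, sage
Level 5: lime, rye, cedar
Level 6: elm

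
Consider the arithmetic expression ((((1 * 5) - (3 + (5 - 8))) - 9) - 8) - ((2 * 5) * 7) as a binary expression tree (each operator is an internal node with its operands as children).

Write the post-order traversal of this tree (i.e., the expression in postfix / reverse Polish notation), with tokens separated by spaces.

Post-order on an expression tree gives postfix notation: for each operator, emit left operand, right operand, then the operator.

1 5 * 3 5 8 - + - 9 - 8 - 2 5 * 7 * -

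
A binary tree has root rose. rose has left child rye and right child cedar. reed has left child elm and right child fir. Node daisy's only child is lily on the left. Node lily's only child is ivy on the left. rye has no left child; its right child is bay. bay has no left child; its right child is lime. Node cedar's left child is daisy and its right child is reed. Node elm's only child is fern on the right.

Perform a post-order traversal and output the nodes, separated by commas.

Post-order visits the left subtree, then the right subtree, then the node.
At rose: go left to rye.
  At rye: no left child.
  At rye: go right to bay.
    At bay: no left child.
    At bay: go right to lime.
      lime is a leaf — visit lime.
    Visit bay.
  Visit rye.
At rose: go right to cedar.
  At cedar: go left to daisy.
    At daisy: go left to lily.
      At lily: go left to ivy.
        ivy is a leaf — visit ivy.
      At lily: no right child.
      Visit lily.
    At daisy: no right child.
    Visit daisy.
  At cedar: go right to reed.
    At reed: go left to elm.
      At elm: no left child.
      At elm: go right to fern.
        fern is a leaf — visit fern.
      Visit elm.
    At reed: go right to fir.
      fir is a leaf — visit fir.
    Visit reed.
  Visit cedar.
Visit rose.

lime, bay, rye, ivy, lily, daisy, fern, elm, fir, reed, cedar, rose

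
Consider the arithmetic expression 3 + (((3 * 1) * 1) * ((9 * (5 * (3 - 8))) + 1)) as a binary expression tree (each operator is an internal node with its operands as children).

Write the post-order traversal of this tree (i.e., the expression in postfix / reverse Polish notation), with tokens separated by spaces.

3 3 1 * 1 * 9 5 3 8 - * * 1 + * +

Post-order on an expression tree gives postfix notation: for each operator, emit left operand, right operand, then the operator.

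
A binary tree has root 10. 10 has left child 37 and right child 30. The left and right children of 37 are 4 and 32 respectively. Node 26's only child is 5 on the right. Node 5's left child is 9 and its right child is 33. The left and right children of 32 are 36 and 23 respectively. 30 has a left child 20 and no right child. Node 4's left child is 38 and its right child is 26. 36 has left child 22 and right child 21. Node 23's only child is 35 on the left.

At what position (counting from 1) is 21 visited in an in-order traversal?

10

In-order visits the left subtree, then the node, then the right subtree.
At 10: go left to 37.
  At 37: go left to 4.
    At 4: go left to 38.
      38 is a leaf — visit 38.
    Visit 4.
    At 4: go right to 26.
      At 26: no left child.
      Visit 26.
      At 26: go right to 5.
        At 5: go left to 9.
          9 is a leaf — visit 9.
        Visit 5.
        At 5: go right to 33.
          33 is a leaf — visit 33.
  Visit 37.
  At 37: go right to 32.
    At 32: go left to 36.
      At 36: go left to 22.
        22 is a leaf — visit 22.
      Visit 36.
      At 36: go right to 21.
        21 is a leaf — visit 21.
    Visit 32.
    At 32: go right to 23.
      At 23: go left to 35.
        35 is a leaf — visit 35.
      Visit 23.
      At 23: no right child.
Visit 10.
At 10: go right to 30.
  At 30: go left to 20.
    20 is a leaf — visit 20.
  Visit 30.
  At 30: no right child.
Full in-order sequence: 38, 4, 26, 9, 5, 33, 37, 22, 36, 21, 32, 35, 23, 10, 20, 30.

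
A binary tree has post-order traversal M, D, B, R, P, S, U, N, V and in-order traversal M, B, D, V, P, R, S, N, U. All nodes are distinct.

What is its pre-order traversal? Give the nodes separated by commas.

V, B, M, D, N, S, P, R, U

The last element of post-order is the root; it splits in-order into left and right subtrees.
Root V: left subtree has 3 nodes {M, B, D}, right has 5 {P, R, S, N, U}.
  Root B: left subtree has 1 node {M}, right has 1 {D}.
  Root N: left subtree has 3 nodes {P, R, S}, right has 1 {U}.
    Root S: left subtree has 2 nodes {P, R}, right has 0 { }.
      Root P: left subtree has 0 nodes { }, right has 1 {R}.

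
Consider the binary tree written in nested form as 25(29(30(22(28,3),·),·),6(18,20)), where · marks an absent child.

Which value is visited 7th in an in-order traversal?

18

In-order visits the left subtree, then the node, then the right subtree.
At 25: go left to 29.
  At 29: go left to 30.
    At 30: go left to 22.
      At 22: go left to 28.
        28 is a leaf — visit 28.
      Visit 22.
      At 22: go right to 3.
        3 is a leaf — visit 3.
    Visit 30.
    At 30: no right child.
  Visit 29.
  At 29: no right child.
Visit 25.
At 25: go right to 6.
  At 6: go left to 18.
    18 is a leaf — visit 18.
  Visit 6.
  At 6: go right to 20.
    20 is a leaf — visit 20.
Full in-order sequence: 28, 22, 3, 30, 29, 25, 18, 6, 20.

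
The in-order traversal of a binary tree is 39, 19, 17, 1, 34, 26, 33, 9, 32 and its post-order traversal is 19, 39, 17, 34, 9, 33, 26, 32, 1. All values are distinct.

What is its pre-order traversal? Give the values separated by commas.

1, 17, 39, 19, 32, 26, 34, 33, 9

The last element of post-order is the root; it splits in-order into left and right subtrees.
Root 1: left subtree has 3 nodes {39, 19, 17}, right has 5 {34, 26, 33, 9, 32}.
  Root 17: left subtree has 2 nodes {39, 19}, right has 0 { }.
    Root 39: left subtree has 0 nodes { }, right has 1 {19}.
  Root 32: left subtree has 4 nodes {34, 26, 33, 9}, right has 0 { }.
    Root 26: left subtree has 1 node {34}, right has 2 {33, 9}.
      Root 33: left subtree has 0 nodes { }, right has 1 {9}.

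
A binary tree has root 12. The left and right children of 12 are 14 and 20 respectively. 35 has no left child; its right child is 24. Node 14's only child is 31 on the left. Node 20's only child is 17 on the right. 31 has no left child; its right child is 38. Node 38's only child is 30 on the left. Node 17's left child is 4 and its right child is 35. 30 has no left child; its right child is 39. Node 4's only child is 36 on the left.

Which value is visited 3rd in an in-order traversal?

In-order visits the left subtree, then the node, then the right subtree.
At 12: go left to 14.
  At 14: go left to 31.
    At 31: no left child.
    Visit 31.
    At 31: go right to 38.
      At 38: go left to 30.
        At 30: no left child.
        Visit 30.
        At 30: go right to 39.
          39 is a leaf — visit 39.
      Visit 38.
      At 38: no right child.
  Visit 14.
  At 14: no right child.
Visit 12.
At 12: go right to 20.
  At 20: no left child.
  Visit 20.
  At 20: go right to 17.
    At 17: go left to 4.
      At 4: go left to 36.
        36 is a leaf — visit 36.
      Visit 4.
      At 4: no right child.
    Visit 17.
    At 17: go right to 35.
      At 35: no left child.
      Visit 35.
      At 35: go right to 24.
        24 is a leaf — visit 24.
Full in-order sequence: 31, 30, 39, 38, 14, 12, 20, 36, 4, 17, 35, 24.

39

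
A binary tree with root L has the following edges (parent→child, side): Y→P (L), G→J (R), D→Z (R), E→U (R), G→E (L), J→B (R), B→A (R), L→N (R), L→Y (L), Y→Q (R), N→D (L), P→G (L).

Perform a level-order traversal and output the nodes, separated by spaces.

Level-order visits nodes level by level from the root, left to right within each level.
Level 0: L
Level 1: Y, N
Level 2: P, Q, D
Level 3: G, Z
Level 4: E, J
Level 5: U, B
Level 6: A

L Y N P Q D G Z E J U B A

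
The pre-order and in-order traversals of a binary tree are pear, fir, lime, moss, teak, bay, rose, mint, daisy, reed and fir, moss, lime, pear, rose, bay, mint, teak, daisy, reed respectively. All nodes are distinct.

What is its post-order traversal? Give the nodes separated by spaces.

The first element of pre-order is the root; it splits in-order into left and right subtrees.
Root pear: left subtree has 3 nodes {fir, moss, lime}, right has 6 {rose, bay, mint, teak, daisy, reed}.
  Root fir: left subtree has 0 nodes { }, right has 2 {moss, lime}.
    Root lime: left subtree has 1 node {moss}, right has 0 { }.
  Root teak: left subtree has 3 nodes {rose, bay, mint}, right has 2 {daisy, reed}.
    Root bay: left subtree has 1 node {rose}, right has 1 {mint}.
    Root daisy: left subtree has 0 nodes { }, right has 1 {reed}.

moss lime fir rose mint bay reed daisy teak pear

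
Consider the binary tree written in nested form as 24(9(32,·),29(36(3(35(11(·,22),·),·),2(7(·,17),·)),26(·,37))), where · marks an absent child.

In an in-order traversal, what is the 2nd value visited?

9

In-order visits the left subtree, then the node, then the right subtree.
At 24: go left to 9.
  At 9: go left to 32.
    32 is a leaf — visit 32.
  Visit 9.
  At 9: no right child.
Visit 24.
At 24: go right to 29.
  At 29: go left to 36.
    At 36: go left to 3.
      At 3: go left to 35.
        At 35: go left to 11.
          At 11: no left child.
          Visit 11.
          At 11: go right to 22.
            22 is a leaf — visit 22.
        Visit 35.
        At 35: no right child.
      Visit 3.
      At 3: no right child.
    Visit 36.
    At 36: go right to 2.
      At 2: go left to 7.
        At 7: no left child.
        Visit 7.
        At 7: go right to 17.
          17 is a leaf — visit 17.
      Visit 2.
      At 2: no right child.
  Visit 29.
  At 29: go right to 26.
    At 26: no left child.
    Visit 26.
    At 26: go right to 37.
      37 is a leaf — visit 37.
Full in-order sequence: 32, 9, 24, 11, 22, 35, 3, 36, 7, 17, 2, 29, 26, 37.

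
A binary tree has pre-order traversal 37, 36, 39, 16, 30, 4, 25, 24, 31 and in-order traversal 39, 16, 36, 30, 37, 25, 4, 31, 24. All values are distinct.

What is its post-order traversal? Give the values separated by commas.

The first element of pre-order is the root; it splits in-order into left and right subtrees.
Root 37: left subtree has 4 nodes {39, 16, 36, 30}, right has 4 {25, 4, 31, 24}.
  Root 36: left subtree has 2 nodes {39, 16}, right has 1 {30}.
    Root 39: left subtree has 0 nodes { }, right has 1 {16}.
  Root 4: left subtree has 1 node {25}, right has 2 {31, 24}.
    Root 24: left subtree has 1 node {31}, right has 0 { }.

16, 39, 30, 36, 25, 31, 24, 4, 37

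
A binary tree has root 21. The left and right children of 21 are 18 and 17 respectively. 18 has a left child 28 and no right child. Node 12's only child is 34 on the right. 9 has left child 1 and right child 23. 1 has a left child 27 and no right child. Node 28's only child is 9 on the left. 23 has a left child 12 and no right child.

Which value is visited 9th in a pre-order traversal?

34

Pre-order visits the node, then its left subtree, then its right subtree.
Visit 21.
At 21: go left to 18.
  Visit 18.
  At 18: go left to 28.
    Visit 28.
    At 28: go left to 9.
      Visit 9.
      At 9: go left to 1.
        Visit 1.
        At 1: go left to 27.
          27 is a leaf — visit 27.
        At 1: no right child.
      At 9: go right to 23.
        Visit 23.
        At 23: go left to 12.
          Visit 12.
          At 12: no left child.
          At 12: go right to 34.
            34 is a leaf — visit 34.
        At 23: no right child.
    At 28: no right child.
  At 18: no right child.
At 21: go right to 17.
  17 is a leaf — visit 17.
Full pre-order sequence: 21, 18, 28, 9, 1, 27, 23, 12, 34, 17.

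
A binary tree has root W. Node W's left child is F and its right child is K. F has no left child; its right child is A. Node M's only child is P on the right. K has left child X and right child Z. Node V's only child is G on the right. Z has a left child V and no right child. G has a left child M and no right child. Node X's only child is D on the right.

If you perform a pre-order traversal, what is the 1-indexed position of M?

Pre-order visits the node, then its left subtree, then its right subtree.
Visit W.
At W: go left to F.
  Visit F.
  At F: no left child.
  At F: go right to A.
    A is a leaf — visit A.
At W: go right to K.
  Visit K.
  At K: go left to X.
    Visit X.
    At X: no left child.
    At X: go right to D.
      D is a leaf — visit D.
  At K: go right to Z.
    Visit Z.
    At Z: go left to V.
      Visit V.
      At V: no left child.
      At V: go right to G.
        Visit G.
        At G: go left to M.
          Visit M.
          At M: no left child.
          At M: go right to P.
            P is a leaf — visit P.
        At G: no right child.
    At Z: no right child.
Full pre-order sequence: W, F, A, K, X, D, Z, V, G, M, P.

10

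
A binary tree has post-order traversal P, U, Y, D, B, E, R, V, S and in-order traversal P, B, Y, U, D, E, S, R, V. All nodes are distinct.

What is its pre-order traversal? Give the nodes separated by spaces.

S E B P D Y U V R

The last element of post-order is the root; it splits in-order into left and right subtrees.
Root S: left subtree has 6 nodes {P, B, Y, U, D, E}, right has 2 {R, V}.
  Root E: left subtree has 5 nodes {P, B, Y, U, D}, right has 0 { }.
    Root B: left subtree has 1 node {P}, right has 3 {Y, U, D}.
      Root D: left subtree has 2 nodes {Y, U}, right has 0 { }.
        Root Y: left subtree has 0 nodes { }, right has 1 {U}.
  Root V: left subtree has 1 node {R}, right has 0 { }.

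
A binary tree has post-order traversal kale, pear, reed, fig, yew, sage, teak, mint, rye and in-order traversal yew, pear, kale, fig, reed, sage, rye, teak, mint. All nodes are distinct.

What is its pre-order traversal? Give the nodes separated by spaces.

The last element of post-order is the root; it splits in-order into left and right subtrees.
Root rye: left subtree has 6 nodes {yew, pear, kale, fig, reed, sage}, right has 2 {teak, mint}.
  Root sage: left subtree has 5 nodes {yew, pear, kale, fig, reed}, right has 0 { }.
    Root yew: left subtree has 0 nodes { }, right has 4 {pear, kale, fig, reed}.
      Root fig: left subtree has 2 nodes {pear, kale}, right has 1 {reed}.
        Root pear: left subtree has 0 nodes { }, right has 1 {kale}.
  Root mint: left subtree has 1 node {teak}, right has 0 { }.

rye sage yew fig pear kale reed mint teak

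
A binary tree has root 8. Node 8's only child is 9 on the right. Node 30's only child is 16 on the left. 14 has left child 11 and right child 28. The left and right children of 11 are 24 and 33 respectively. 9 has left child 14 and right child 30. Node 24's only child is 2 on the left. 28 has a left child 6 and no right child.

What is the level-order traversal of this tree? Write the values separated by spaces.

Level-order visits nodes level by level from the root, left to right within each level.
Level 0: 8
Level 1: 9
Level 2: 14, 30
Level 3: 11, 28, 16
Level 4: 24, 33, 6
Level 5: 2

8 9 14 30 11 28 16 24 33 6 2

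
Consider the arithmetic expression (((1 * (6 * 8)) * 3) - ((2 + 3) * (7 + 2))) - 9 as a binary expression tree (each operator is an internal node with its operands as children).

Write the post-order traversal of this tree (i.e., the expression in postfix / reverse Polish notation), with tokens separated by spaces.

1 6 8 * * 3 * 2 3 + 7 2 + * - 9 -

Post-order on an expression tree gives postfix notation: for each operator, emit left operand, right operand, then the operator.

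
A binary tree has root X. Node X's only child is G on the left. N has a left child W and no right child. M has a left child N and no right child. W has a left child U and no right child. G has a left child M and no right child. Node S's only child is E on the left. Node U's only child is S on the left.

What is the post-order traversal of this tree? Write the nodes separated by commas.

Post-order visits the left subtree, then the right subtree, then the node.
At X: go left to G.
  At G: go left to M.
    At M: go left to N.
      At N: go left to W.
        At W: go left to U.
          At U: go left to S.
            At S: go left to E.
              E is a leaf — visit E.
            At S: no right child.
            Visit S.
          At U: no right child.
          Visit U.
        At W: no right child.
        Visit W.
      At N: no right child.
      Visit N.
    At M: no right child.
    Visit M.
  At G: no right child.
  Visit G.
At X: no right child.
Visit X.

E, S, U, W, N, M, G, X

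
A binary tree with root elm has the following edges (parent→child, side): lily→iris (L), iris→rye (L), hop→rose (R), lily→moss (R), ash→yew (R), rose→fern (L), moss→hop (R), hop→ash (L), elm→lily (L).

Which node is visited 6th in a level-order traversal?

hop

Level-order visits nodes level by level from the root, left to right within each level.
Level 0: elm
Level 1: lily
Level 2: iris, moss
Level 3: rye, hop
Level 4: ash, rose
Level 5: yew, fern
Full level-order sequence: elm, lily, iris, moss, rye, hop, ash, rose, yew, fern.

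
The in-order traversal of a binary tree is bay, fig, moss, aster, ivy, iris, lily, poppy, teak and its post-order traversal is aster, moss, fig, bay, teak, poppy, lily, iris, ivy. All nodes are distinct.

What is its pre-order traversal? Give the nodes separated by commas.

The last element of post-order is the root; it splits in-order into left and right subtrees.
Root ivy: left subtree has 4 nodes {bay, fig, moss, aster}, right has 4 {iris, lily, poppy, teak}.
  Root bay: left subtree has 0 nodes { }, right has 3 {fig, moss, aster}.
    Root fig: left subtree has 0 nodes { }, right has 2 {moss, aster}.
      Root moss: left subtree has 0 nodes { }, right has 1 {aster}.
  Root iris: left subtree has 0 nodes { }, right has 3 {lily, poppy, teak}.
    Root lily: left subtree has 0 nodes { }, right has 2 {poppy, teak}.
      Root poppy: left subtree has 0 nodes { }, right has 1 {teak}.

ivy, bay, fig, moss, aster, iris, lily, poppy, teak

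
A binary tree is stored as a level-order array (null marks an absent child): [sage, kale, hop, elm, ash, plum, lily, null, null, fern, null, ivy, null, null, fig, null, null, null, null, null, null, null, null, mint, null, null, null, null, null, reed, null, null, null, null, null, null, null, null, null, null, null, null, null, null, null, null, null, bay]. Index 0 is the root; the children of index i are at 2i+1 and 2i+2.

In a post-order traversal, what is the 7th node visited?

Post-order visits the left subtree, then the right subtree, then the node.
At sage: go left to kale.
  At kale: go left to elm.
    elm is a leaf — visit elm.
  At kale: go right to ash.
    At ash: go left to fern.
      fern is a leaf — visit fern.
    At ash: no right child.
    Visit ash.
  Visit kale.
At sage: go right to hop.
  At hop: go left to plum.
    At plum: go left to ivy.
      At ivy: go left to mint.
        At mint: go left to bay.
          bay is a leaf — visit bay.
        At mint: no right child.
        Visit mint.
      At ivy: no right child.
      Visit ivy.
    At plum: no right child.
    Visit plum.
  At hop: go right to lily.
    At lily: no left child.
    At lily: go right to fig.
      At fig: go left to reed.
        reed is a leaf — visit reed.
      At fig: no right child.
      Visit fig.
    Visit lily.
  Visit hop.
Visit sage.
Full post-order sequence: elm, fern, ash, kale, bay, mint, ivy, plum, reed, fig, lily, hop, sage.

ivy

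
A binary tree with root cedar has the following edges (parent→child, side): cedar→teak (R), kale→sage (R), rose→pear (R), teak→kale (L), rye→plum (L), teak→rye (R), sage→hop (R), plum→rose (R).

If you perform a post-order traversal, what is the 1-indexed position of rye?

7

Post-order visits the left subtree, then the right subtree, then the node.
At cedar: no left child.
At cedar: go right to teak.
  At teak: go left to kale.
    At kale: no left child.
    At kale: go right to sage.
      At sage: no left child.
      At sage: go right to hop.
        hop is a leaf — visit hop.
      Visit sage.
    Visit kale.
  At teak: go right to rye.
    At rye: go left to plum.
      At plum: no left child.
      At plum: go right to rose.
        At rose: no left child.
        At rose: go right to pear.
          pear is a leaf — visit pear.
        Visit rose.
      Visit plum.
    At rye: no right child.
    Visit rye.
  Visit teak.
Visit cedar.
Full post-order sequence: hop, sage, kale, pear, rose, plum, rye, teak, cedar.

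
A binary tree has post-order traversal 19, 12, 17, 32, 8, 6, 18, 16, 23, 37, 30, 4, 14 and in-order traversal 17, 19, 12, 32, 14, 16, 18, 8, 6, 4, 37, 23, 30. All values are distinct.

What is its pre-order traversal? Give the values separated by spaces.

14 32 17 12 19 4 16 18 6 8 30 37 23

The last element of post-order is the root; it splits in-order into left and right subtrees.
Root 14: left subtree has 4 nodes {17, 19, 12, 32}, right has 8 {16, 18, 8, 6, 4, 37, 23, 30}.
  Root 32: left subtree has 3 nodes {17, 19, 12}, right has 0 { }.
    Root 17: left subtree has 0 nodes { }, right has 2 {19, 12}.
      Root 12: left subtree has 1 node {19}, right has 0 { }.
  Root 4: left subtree has 4 nodes {16, 18, 8, 6}, right has 3 {37, 23, 30}.
    Root 16: left subtree has 0 nodes { }, right has 3 {18, 8, 6}.
      Root 18: left subtree has 0 nodes { }, right has 2 {8, 6}.
        Root 6: left subtree has 1 node {8}, right has 0 { }.
    Root 30: left subtree has 2 nodes {37, 23}, right has 0 { }.
      Root 37: left subtree has 0 nodes { }, right has 1 {23}.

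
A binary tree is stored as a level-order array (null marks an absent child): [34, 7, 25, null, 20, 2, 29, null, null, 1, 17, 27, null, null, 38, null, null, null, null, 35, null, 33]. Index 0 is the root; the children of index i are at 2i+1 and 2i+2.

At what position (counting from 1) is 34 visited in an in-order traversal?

In-order visits the left subtree, then the node, then the right subtree.
At 34: go left to 7.
  At 7: no left child.
  Visit 7.
  At 7: go right to 20.
    At 20: go left to 1.
      At 1: go left to 35.
        35 is a leaf — visit 35.
      Visit 1.
      At 1: no right child.
    Visit 20.
    At 20: go right to 17.
      At 17: go left to 33.
        33 is a leaf — visit 33.
      Visit 17.
      At 17: no right child.
Visit 34.
At 34: go right to 25.
  At 25: go left to 2.
    At 2: go left to 27.
      27 is a leaf — visit 27.
    Visit 2.
    At 2: no right child.
  Visit 25.
  At 25: go right to 29.
    At 29: no left child.
    Visit 29.
    At 29: go right to 38.
      38 is a leaf — visit 38.
Full in-order sequence: 7, 35, 1, 20, 33, 17, 34, 27, 2, 25, 29, 38.

7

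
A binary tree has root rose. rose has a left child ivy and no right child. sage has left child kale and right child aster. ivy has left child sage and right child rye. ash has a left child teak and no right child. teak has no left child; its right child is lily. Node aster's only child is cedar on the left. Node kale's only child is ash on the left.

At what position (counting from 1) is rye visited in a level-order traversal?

4

Level-order visits nodes level by level from the root, left to right within each level.
Level 0: rose
Level 1: ivy
Level 2: sage, rye
Level 3: kale, aster
Level 4: ash, cedar
Level 5: teak
Level 6: lily
Full level-order sequence: rose, ivy, sage, rye, kale, aster, ash, cedar, teak, lily.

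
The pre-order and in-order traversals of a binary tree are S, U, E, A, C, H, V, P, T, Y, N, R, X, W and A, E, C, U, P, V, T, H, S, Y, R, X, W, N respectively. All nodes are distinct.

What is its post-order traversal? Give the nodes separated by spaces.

The first element of pre-order is the root; it splits in-order into left and right subtrees.
Root S: left subtree has 8 nodes {A, E, C, U, P, V, T, H}, right has 5 {Y, R, X, W, N}.
  Root U: left subtree has 3 nodes {A, E, C}, right has 4 {P, V, T, H}.
    Root E: left subtree has 1 node {A}, right has 1 {C}.
    Root H: left subtree has 3 nodes {P, V, T}, right has 0 { }.
      Root V: left subtree has 1 node {P}, right has 1 {T}.
  Root Y: left subtree has 0 nodes { }, right has 4 {R, X, W, N}.
    Root N: left subtree has 3 nodes {R, X, W}, right has 0 { }.
      Root R: left subtree has 0 nodes { }, right has 2 {X, W}.
        Root X: left subtree has 0 nodes { }, right has 1 {W}.

A C E P T V H U W X R N Y S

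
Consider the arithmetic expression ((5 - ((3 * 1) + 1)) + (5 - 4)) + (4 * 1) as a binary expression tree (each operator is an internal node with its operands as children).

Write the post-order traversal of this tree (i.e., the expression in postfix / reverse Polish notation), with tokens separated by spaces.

Post-order on an expression tree gives postfix notation: for each operator, emit left operand, right operand, then the operator.

5 3 1 * 1 + - 5 4 - + 4 1 * +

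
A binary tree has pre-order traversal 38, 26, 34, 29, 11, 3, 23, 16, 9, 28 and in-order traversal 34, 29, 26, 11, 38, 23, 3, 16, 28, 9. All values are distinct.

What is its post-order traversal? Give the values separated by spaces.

The first element of pre-order is the root; it splits in-order into left and right subtrees.
Root 38: left subtree has 4 nodes {34, 29, 26, 11}, right has 5 {23, 3, 16, 28, 9}.
  Root 26: left subtree has 2 nodes {34, 29}, right has 1 {11}.
    Root 34: left subtree has 0 nodes { }, right has 1 {29}.
  Root 3: left subtree has 1 node {23}, right has 3 {16, 28, 9}.
    Root 16: left subtree has 0 nodes { }, right has 2 {28, 9}.
      Root 9: left subtree has 1 node {28}, right has 0 { }.

29 34 11 26 23 28 9 16 3 38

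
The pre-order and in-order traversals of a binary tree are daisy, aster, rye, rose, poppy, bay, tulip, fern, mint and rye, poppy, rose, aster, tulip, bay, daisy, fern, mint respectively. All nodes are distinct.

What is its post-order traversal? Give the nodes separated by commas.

The first element of pre-order is the root; it splits in-order into left and right subtrees.
Root daisy: left subtree has 6 nodes {rye, poppy, rose, aster, tulip, bay}, right has 2 {fern, mint}.
  Root aster: left subtree has 3 nodes {rye, poppy, rose}, right has 2 {tulip, bay}.
    Root rye: left subtree has 0 nodes { }, right has 2 {poppy, rose}.
      Root rose: left subtree has 1 node {poppy}, right has 0 { }.
    Root bay: left subtree has 1 node {tulip}, right has 0 { }.
  Root fern: left subtree has 0 nodes { }, right has 1 {mint}.

poppy, rose, rye, tulip, bay, aster, mint, fern, daisy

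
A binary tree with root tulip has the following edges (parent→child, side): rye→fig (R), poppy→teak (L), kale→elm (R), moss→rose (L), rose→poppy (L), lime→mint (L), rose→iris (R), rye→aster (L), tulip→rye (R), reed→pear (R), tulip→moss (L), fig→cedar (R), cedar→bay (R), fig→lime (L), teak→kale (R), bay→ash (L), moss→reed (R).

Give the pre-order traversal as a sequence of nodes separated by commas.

Pre-order visits the node, then its left subtree, then its right subtree.
Visit tulip.
At tulip: go left to moss.
  Visit moss.
  At moss: go left to rose.
    Visit rose.
    At rose: go left to poppy.
      Visit poppy.
      At poppy: go left to teak.
        Visit teak.
        At teak: no left child.
        At teak: go right to kale.
          Visit kale.
          At kale: no left child.
          At kale: go right to elm.
            elm is a leaf — visit elm.
      At poppy: no right child.
    At rose: go right to iris.
      iris is a leaf — visit iris.
  At moss: go right to reed.
    Visit reed.
    At reed: no left child.
    At reed: go right to pear.
      pear is a leaf — visit pear.
At tulip: go right to rye.
  Visit rye.
  At rye: go left to aster.
    aster is a leaf — visit aster.
  At rye: go right to fig.
    Visit fig.
    At fig: go left to lime.
      Visit lime.
      At lime: go left to mint.
        mint is a leaf — visit mint.
      At lime: no right child.
    At fig: go right to cedar.
      Visit cedar.
      At cedar: no left child.
      At cedar: go right to bay.
        Visit bay.
        At bay: go left to ash.
          ash is a leaf — visit ash.
        At bay: no right child.

tulip, moss, rose, poppy, teak, kale, elm, iris, reed, pear, rye, aster, fig, lime, mint, cedar, bay, ash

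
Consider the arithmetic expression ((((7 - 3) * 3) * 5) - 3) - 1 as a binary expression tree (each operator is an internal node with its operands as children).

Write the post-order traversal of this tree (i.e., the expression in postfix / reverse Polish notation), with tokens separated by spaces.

7 3 - 3 * 5 * 3 - 1 -

Post-order on an expression tree gives postfix notation: for each operator, emit left operand, right operand, then the operator.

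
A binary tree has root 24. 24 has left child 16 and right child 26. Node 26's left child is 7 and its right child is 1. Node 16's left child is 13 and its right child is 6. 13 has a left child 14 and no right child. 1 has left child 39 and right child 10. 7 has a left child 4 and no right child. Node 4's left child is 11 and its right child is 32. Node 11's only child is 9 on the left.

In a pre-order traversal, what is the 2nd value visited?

Pre-order visits the node, then its left subtree, then its right subtree.
Visit 24.
At 24: go left to 16.
  Visit 16.
  At 16: go left to 13.
    Visit 13.
    At 13: go left to 14.
      14 is a leaf — visit 14.
    At 13: no right child.
  At 16: go right to 6.
    6 is a leaf — visit 6.
At 24: go right to 26.
  Visit 26.
  At 26: go left to 7.
    Visit 7.
    At 7: go left to 4.
      Visit 4.
      At 4: go left to 11.
        Visit 11.
        At 11: go left to 9.
          9 is a leaf — visit 9.
        At 11: no right child.
      At 4: go right to 32.
        32 is a leaf — visit 32.
    At 7: no right child.
  At 26: go right to 1.
    Visit 1.
    At 1: go left to 39.
      39 is a leaf — visit 39.
    At 1: go right to 10.
      10 is a leaf — visit 10.
Full pre-order sequence: 24, 16, 13, 14, 6, 26, 7, 4, 11, 9, 32, 1, 39, 10.

16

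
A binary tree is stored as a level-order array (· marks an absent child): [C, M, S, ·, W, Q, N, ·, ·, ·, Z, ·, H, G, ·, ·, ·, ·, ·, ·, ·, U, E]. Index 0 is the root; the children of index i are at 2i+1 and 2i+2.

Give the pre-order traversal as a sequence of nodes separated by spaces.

C M W Z U E S Q H N G

Pre-order visits the node, then its left subtree, then its right subtree.
Visit C.
At C: go left to M.
  Visit M.
  At M: no left child.
  At M: go right to W.
    Visit W.
    At W: no left child.
    At W: go right to Z.
      Visit Z.
      At Z: go left to U.
        U is a leaf — visit U.
      At Z: go right to E.
        E is a leaf — visit E.
At C: go right to S.
  Visit S.
  At S: go left to Q.
    Visit Q.
    At Q: no left child.
    At Q: go right to H.
      H is a leaf — visit H.
  At S: go right to N.
    Visit N.
    At N: go left to G.
      G is a leaf — visit G.
    At N: no right child.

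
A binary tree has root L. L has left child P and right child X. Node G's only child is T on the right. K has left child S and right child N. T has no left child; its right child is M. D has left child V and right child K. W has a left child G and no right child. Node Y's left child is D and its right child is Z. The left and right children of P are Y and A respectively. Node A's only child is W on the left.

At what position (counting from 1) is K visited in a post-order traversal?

4

Post-order visits the left subtree, then the right subtree, then the node.
At L: go left to P.
  At P: go left to Y.
    At Y: go left to D.
      At D: go left to V.
        V is a leaf — visit V.
      At D: go right to K.
        At K: go left to S.
          S is a leaf — visit S.
        At K: go right to N.
          N is a leaf — visit N.
        Visit K.
      Visit D.
    At Y: go right to Z.
      Z is a leaf — visit Z.
    Visit Y.
  At P: go right to A.
    At A: go left to W.
      At W: go left to G.
        At G: no left child.
        At G: go right to T.
          At T: no left child.
          At T: go right to M.
            M is a leaf — visit M.
          Visit T.
        Visit G.
      At W: no right child.
      Visit W.
    At A: no right child.
    Visit A.
  Visit P.
At L: go right to X.
  X is a leaf — visit X.
Visit L.
Full post-order sequence: V, S, N, K, D, Z, Y, M, T, G, W, A, P, X, L.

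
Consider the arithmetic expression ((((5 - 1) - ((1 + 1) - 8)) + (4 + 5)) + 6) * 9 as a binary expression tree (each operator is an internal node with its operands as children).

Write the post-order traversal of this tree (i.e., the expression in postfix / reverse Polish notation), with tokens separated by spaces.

Post-order on an expression tree gives postfix notation: for each operator, emit left operand, right operand, then the operator.

5 1 - 1 1 + 8 - - 4 5 + + 6 + 9 *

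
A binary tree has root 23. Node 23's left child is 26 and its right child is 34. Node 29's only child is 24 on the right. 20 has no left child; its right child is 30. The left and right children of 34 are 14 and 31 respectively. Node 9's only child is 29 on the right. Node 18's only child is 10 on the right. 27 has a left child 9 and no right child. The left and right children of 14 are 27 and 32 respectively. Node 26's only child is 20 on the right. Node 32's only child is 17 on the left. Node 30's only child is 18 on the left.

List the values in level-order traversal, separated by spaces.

Level-order visits nodes level by level from the root, left to right within each level.
Level 0: 23
Level 1: 26, 34
Level 2: 20, 14, 31
Level 3: 30, 27, 32
Level 4: 18, 9, 17
Level 5: 10, 29
Level 6: 24

23 26 34 20 14 31 30 27 32 18 9 17 10 29 24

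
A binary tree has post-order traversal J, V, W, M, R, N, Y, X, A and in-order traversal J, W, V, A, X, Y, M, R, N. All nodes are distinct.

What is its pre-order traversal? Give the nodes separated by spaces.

The last element of post-order is the root; it splits in-order into left and right subtrees.
Root A: left subtree has 3 nodes {J, W, V}, right has 5 {X, Y, M, R, N}.
  Root W: left subtree has 1 node {J}, right has 1 {V}.
  Root X: left subtree has 0 nodes { }, right has 4 {Y, M, R, N}.
    Root Y: left subtree has 0 nodes { }, right has 3 {M, R, N}.
      Root N: left subtree has 2 nodes {M, R}, right has 0 { }.
        Root R: left subtree has 1 node {M}, right has 0 { }.

A W J V X Y N R M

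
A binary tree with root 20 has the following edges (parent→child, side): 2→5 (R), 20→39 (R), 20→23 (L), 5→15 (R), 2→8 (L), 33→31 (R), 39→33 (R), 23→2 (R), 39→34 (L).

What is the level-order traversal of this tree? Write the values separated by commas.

20, 23, 39, 2, 34, 33, 8, 5, 31, 15

Level-order visits nodes level by level from the root, left to right within each level.
Level 0: 20
Level 1: 23, 39
Level 2: 2, 34, 33
Level 3: 8, 5, 31
Level 4: 15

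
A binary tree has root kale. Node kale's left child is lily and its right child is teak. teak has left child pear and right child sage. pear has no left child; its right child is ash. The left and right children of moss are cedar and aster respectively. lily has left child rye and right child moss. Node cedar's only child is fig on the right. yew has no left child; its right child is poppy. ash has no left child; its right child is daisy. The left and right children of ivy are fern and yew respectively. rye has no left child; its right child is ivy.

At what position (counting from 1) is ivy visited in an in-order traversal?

3

In-order visits the left subtree, then the node, then the right subtree.
At kale: go left to lily.
  At lily: go left to rye.
    At rye: no left child.
    Visit rye.
    At rye: go right to ivy.
      At ivy: go left to fern.
        fern is a leaf — visit fern.
      Visit ivy.
      At ivy: go right to yew.
        At yew: no left child.
        Visit yew.
        At yew: go right to poppy.
          poppy is a leaf — visit poppy.
  Visit lily.
  At lily: go right to moss.
    At moss: go left to cedar.
      At cedar: no left child.
      Visit cedar.
      At cedar: go right to fig.
        fig is a leaf — visit fig.
    Visit moss.
    At moss: go right to aster.
      aster is a leaf — visit aster.
Visit kale.
At kale: go right to teak.
  At teak: go left to pear.
    At pear: no left child.
    Visit pear.
    At pear: go right to ash.
      At ash: no left child.
      Visit ash.
      At ash: go right to daisy.
        daisy is a leaf — visit daisy.
  Visit teak.
  At teak: go right to sage.
    sage is a leaf — visit sage.
Full in-order sequence: rye, fern, ivy, yew, poppy, lily, cedar, fig, moss, aster, kale, pear, ash, daisy, teak, sage.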